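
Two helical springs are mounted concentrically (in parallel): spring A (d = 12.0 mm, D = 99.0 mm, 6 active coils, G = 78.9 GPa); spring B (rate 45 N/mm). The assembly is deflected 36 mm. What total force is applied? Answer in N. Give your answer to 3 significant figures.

k_A = Gd⁴/(8D³N_a) = (78.9×10³)(12.0⁴)/(8·99.0³·6) = 35.128 N/mm
Parallel: k_eq = 35.128 + 45 = 80.128 N/mm
F = k_eq·δ = 80.128·36 = 2884.6 N

2880 N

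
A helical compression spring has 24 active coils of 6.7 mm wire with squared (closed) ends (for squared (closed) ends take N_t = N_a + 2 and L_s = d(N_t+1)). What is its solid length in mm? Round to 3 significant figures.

squared (closed) ends: N_t = N_a + 2 = 24 + 2 = 26
L_s = d·(N_t+1) = 6.7 × 27 = 180.9 mm

181 mm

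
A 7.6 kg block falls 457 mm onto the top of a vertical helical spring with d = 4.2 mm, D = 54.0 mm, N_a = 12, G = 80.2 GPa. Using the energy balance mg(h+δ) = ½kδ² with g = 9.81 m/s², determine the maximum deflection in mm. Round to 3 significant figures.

253 mm

k = Gd⁴/(8D³N_a) = (80.2×10³)(4.2⁴)/(8·54.0³·12) = 1.6509 N/mm
W = mg = 7.6 × 9.81 = 74.556 N
½kδ² − Wδ − Wh = 0 → δ = (W + √(W² + 2kWh))/k
δ = (74.556 + √(5558.6 + 112499))/1.6509 = (74.556 + 343.59)/1.6509 = 253.29 mm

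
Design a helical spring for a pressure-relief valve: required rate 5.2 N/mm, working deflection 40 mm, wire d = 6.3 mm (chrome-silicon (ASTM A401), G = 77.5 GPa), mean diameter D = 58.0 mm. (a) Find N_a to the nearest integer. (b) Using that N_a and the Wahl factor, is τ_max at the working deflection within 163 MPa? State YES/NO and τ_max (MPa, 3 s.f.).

(a) 15 coils; (b) YES, τ_max = 143 MPa

N_a = Gd⁴/(8D³k) = (77.5×10³)(6.3⁴)/(8·58.0³·5.2) = 15.04 → N_a = 15
Actual rate k = Gd⁴/(8D³·15) = 5.2143 N/mm
Working load F = kδ = 5.2143·40 = 208.57 N
C = 58.0/6.3 = 9.2063; K_W = (4C−1)/(4C−4)+0.615/C = 1.1582
τ_max = K_W·8FD/(πd³) = 1.1582·123.2 = 142.69 MPa
τ_max ≤ 163 MPa → acceptable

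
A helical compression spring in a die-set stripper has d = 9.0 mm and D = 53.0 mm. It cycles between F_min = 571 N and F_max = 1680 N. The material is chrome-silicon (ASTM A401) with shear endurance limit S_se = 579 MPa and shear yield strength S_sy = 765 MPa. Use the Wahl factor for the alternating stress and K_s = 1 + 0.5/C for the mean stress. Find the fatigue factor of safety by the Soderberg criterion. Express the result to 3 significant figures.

1.93

C = D/d = 53.0/9.0 = 5.8889; K_W = (4C−1)/(4C−4)+0.615/C = 1.2578; K_s = 1+0.5/C = 1.0849
F_a = (F_max−F_min)/2 = 554.5 N; F_m = (F_max+F_min)/2 = 1125.5 N
τ_a = K_W·8F_aD/(πd³) = 1.2578 × 102.66 = 129.13 MPa
τ_m = K_s·8F_mD/(πd³) = 1.0849 × 208.37 = 226.06 MPa
Soderberg: 1/n_f = τ_a/S_se + τ_m/S_sy = 129.13/579 + 226.06/765 = 0.22302 + 0.29550 = 0.51852
n_f = 1/0.51852 = 1.929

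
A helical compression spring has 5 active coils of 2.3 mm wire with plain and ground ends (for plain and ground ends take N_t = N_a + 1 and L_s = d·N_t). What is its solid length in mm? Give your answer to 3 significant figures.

13.8 mm

plain and ground ends: N_t = N_a + 1 = 5 + 1 = 6
L_s = d·N_t = 2.3 × 6 = 13.8 mm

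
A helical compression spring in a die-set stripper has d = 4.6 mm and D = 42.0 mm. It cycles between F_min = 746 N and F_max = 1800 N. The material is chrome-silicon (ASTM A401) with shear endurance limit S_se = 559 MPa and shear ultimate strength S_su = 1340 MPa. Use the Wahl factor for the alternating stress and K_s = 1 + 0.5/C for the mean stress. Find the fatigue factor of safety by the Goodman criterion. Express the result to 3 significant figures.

C = D/d = 42.0/4.6 = 9.1304; K_W = (4C−1)/(4C−4)+0.615/C = 1.1596; K_s = 1+0.5/C = 1.0548
F_a = (F_max−F_min)/2 = 527 N; F_m = (F_max+F_min)/2 = 1273 N
τ_a = K_W·8F_aD/(πd³) = 1.1596 × 579.06 = 671.48 MPa
τ_m = K_s·8F_mD/(πd³) = 1.0548 × 1398.8 = 1475.4 MPa
Goodman: 1/n_f = τ_a/S_se + τ_m/S_su = 671.48/559 + 1475.4/1340 = 1.20122 + 1.10102 = 2.3022
n_f = 1/2.3022 = 0.4344

0.434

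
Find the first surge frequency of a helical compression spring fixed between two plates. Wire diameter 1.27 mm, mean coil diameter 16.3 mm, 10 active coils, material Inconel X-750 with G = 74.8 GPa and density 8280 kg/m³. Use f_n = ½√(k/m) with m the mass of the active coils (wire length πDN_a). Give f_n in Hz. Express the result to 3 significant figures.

k = Gd⁴/(8D³N_a) = (74.8×10³)(1.27⁴)/(8·16.3³·10) = 0.56165 N/mm = 561.65 N/m
Wire length L = πDN_a = π·16.3·10 = 512.08 mm
m = ρ·(πd²/4)·L = 8280 × 1.2668×10⁻⁶ m² × 0.51208 m = 0.0053711 kg
f_n = ½√(k/m) = 0.5·√(561.65/0.0053711) = 0.5·√(1.0457e+05) = 161.68 Hz

162 Hz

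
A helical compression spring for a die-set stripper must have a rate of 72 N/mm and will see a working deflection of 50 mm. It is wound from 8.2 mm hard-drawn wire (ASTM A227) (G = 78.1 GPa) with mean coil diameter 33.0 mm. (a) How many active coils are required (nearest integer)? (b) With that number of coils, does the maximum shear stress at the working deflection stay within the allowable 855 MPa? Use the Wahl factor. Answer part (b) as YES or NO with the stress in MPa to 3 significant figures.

(a) 17 coils; (b) YES, τ_max = 771 MPa

N_a = Gd⁴/(8D³k) = (78.1×10³)(8.2⁴)/(8·33.0³·72) = 17.06 → N_a = 17
Actual rate k = Gd⁴/(8D³·17) = 72.248 N/mm
Working load F = kδ = 72.248·50 = 3612.4 N
C = 33.0/8.2 = 4.0244; K_W = (4C−1)/(4C−4)+0.615/C = 1.4008
τ_max = K_W·8FD/(πd³) = 1.4008·550.56 = 771.23 MPa
τ_max ≤ 855 MPa → acceptable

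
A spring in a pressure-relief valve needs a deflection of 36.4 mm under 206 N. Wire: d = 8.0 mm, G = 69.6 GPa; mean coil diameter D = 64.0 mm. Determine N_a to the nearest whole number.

Required rate k = F/δ = 206/36.4 = 5.6593 N/mm
N_a = Gd⁴/(8D³k) = (69.6×10³ × 8.0⁴)/(8 × 64.0³ × 5.6593)
    = 2.85082e+08 / 1.18685e+07 = 24.02 → 24 coils

24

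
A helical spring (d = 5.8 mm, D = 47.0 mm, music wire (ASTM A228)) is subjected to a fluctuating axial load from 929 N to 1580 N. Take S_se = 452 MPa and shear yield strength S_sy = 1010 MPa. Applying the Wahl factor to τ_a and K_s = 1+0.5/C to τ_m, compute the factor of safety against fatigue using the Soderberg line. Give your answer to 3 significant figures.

0.751

C = D/d = 47.0/5.8 = 8.1034; K_W = (4C−1)/(4C−4)+0.615/C = 1.1815; K_s = 1+0.5/C = 1.0617
F_a = (F_max−F_min)/2 = 325.5 N; F_m = (F_max+F_min)/2 = 1254.5 N
τ_a = K_W·8F_aD/(πd³) = 1.1815 × 199.67 = 235.9 MPa
τ_m = K_s·8F_mD/(πd³) = 1.0617 × 769.53 = 817.01 MPa
Soderberg: 1/n_f = τ_a/S_se + τ_m/S_sy = 235.9/452 + 817.01/1010 = 0.52191 + 0.80892 = 1.3308
n_f = 1/1.3308 = 0.7514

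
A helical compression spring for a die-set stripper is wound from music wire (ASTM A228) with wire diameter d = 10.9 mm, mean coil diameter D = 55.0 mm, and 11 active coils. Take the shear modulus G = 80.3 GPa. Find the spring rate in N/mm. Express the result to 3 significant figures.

k = Gd⁴/(8D³N_a) = (80.3×10³ × 10.9⁴) / (8 × 55.0³ × 11)
  = 1.1335e+09 / 1.4641e+07 = 77.42 N/mm

77.4 N/mm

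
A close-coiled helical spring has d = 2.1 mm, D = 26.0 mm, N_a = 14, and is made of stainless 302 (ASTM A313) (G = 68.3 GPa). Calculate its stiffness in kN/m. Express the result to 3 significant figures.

k = Gd⁴/(8D³N_a) = (68.3×10³ × 2.1⁴) / (8 × 26.0³ × 14)
  = 1.32831e+06 / 1.96851e+06 = 0.67478 N/mm

0.675 kN/m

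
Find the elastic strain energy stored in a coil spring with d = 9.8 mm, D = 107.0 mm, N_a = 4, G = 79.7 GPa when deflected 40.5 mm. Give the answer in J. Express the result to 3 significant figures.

15.4 J

k = Gd⁴/(8D³N_a) = (79.7×10³)(9.8⁴)/(8·107.0³·4) = 18.753 N/mm
U = ½kδ² = 0.5 × 18.753 × 40.5² = 15379 N·mm = 15.379 J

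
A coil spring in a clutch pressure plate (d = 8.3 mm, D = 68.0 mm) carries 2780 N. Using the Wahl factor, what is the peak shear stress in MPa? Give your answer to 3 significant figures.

Spring index C = D/d = 68.0/8.3 = 8.1928
K_W = (4C−1)/(4C−4) + 0.615/C = 31.771/28.771 + 0.0751 = 1.1793
τ₀ = 8FD/(πd³) = 8·2780·68.0/(π·8.3³) = 1.51232e+06/1796.3 = 841.9 MPa
τ_max = K·τ₀ = 1.1793 × 841.9 = 992.88 MPa

993 MPa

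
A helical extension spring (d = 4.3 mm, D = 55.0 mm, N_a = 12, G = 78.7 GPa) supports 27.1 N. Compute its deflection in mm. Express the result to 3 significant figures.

k = Gd⁴/(8D³N_a) = (78.7×10³)(4.3⁴)/(8·55.0³·12) = 1.6846 N/mm
δ = F/k = 27.1 / 1.6846 = 16.087 mm

16.1 mm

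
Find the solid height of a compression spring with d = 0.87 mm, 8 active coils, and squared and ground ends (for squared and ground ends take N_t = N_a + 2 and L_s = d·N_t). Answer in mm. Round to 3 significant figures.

squared and ground ends: N_t = N_a + 2 = 8 + 2 = 10
L_s = d·N_t = 0.87 × 10 = 8.7 mm

8.70 mm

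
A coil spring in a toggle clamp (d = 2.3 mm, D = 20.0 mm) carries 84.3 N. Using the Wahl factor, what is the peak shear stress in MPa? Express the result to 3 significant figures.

412 MPa

Spring index C = D/d = 20.0/2.3 = 8.6957
K_W = (4C−1)/(4C−4) + 0.615/C = 33.783/30.783 + 0.0707 = 1.1682
τ₀ = 8FD/(πd³) = 8·84.3·20.0/(π·2.3³) = 13488/38.224 = 352.87 MPa
τ_max = K·τ₀ = 1.1682 × 352.87 = 412.22 MPa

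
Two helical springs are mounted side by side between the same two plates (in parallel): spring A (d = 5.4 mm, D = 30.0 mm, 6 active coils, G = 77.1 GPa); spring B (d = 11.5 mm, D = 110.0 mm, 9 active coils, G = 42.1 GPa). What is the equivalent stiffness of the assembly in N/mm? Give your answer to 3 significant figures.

58.3 N/mm

k_A = Gd⁴/(8D³N_a) = (77.1×10³)(5.4⁴)/(8·30.0³·6) = 50.585 N/mm
k_B = Gd⁴/(8D³N_a) = (42.1×10³)(11.5⁴)/(8·110.0³·9) = 7.6836 N/mm
Parallel: k_eq = 50.585 + 7.6836 = 58.269 N/mm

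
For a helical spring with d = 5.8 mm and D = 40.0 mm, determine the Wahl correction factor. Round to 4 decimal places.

1.2164

C = D/d = 40.0/5.8 = 6.8966
K_W = (4C−1)/(4C−4) + 0.615/C = 26.586/23.586 + 0.0892 = 1.2164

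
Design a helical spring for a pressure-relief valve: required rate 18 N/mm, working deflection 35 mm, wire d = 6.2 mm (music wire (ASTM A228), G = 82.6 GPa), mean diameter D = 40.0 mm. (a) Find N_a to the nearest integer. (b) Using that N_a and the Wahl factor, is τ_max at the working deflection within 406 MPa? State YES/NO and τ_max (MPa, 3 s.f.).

(a) 13 coils; (b) YES, τ_max = 338 MPa

N_a = Gd⁴/(8D³k) = (82.6×10³)(6.2⁴)/(8·40.0³·18) = 13.24 → N_a = 13
Actual rate k = Gd⁴/(8D³·13) = 18.337 N/mm
Working load F = kδ = 18.337·35 = 641.8 N
C = 40.0/6.2 = 6.4516; K_W = (4C−1)/(4C−4)+0.615/C = 1.2329
τ_max = K_W·8FD/(πd³) = 1.2329·274.3 = 338.18 MPa
τ_max ≤ 406 MPa → acceptable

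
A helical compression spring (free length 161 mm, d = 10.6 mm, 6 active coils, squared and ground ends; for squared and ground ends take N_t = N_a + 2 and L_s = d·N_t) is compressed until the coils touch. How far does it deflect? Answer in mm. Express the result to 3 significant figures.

76.2 mm

N_t = 8; L_s = 10.6·8 = 84.8 mm
δ_solid = L₀ − L_s = 161 − 84.8 = 76.2 mm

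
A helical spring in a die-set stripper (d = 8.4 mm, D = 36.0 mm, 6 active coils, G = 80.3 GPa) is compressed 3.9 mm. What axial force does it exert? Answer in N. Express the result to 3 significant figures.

k = Gd⁴/(8D³N_a) = (80.3×10³)(8.4⁴)/(8·36.0³·6) = 178.52 N/mm
F = k·δ = 178.52 × 3.9 = 696.22 N

696 N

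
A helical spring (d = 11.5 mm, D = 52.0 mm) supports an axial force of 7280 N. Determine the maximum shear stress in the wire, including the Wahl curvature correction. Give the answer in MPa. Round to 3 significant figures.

855 MPa

Spring index C = D/d = 52.0/11.5 = 4.5217
K_W = (4C−1)/(4C−4) + 0.615/C = 17.087/14.087 + 0.1360 = 1.3490
τ₀ = 8FD/(πd³) = 8·7280·52.0/(π·11.5³) = 3.02848e+06/4778 = 633.84 MPa
τ_max = K·τ₀ = 1.3490 × 633.84 = 855.04 MPa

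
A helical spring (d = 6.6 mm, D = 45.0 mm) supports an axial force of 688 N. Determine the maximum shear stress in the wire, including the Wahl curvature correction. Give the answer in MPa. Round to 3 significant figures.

Spring index C = D/d = 45.0/6.6 = 6.8182
K_W = (4C−1)/(4C−4) + 0.615/C = 26.273/23.273 + 0.0902 = 1.2191
τ₀ = 8FD/(πd³) = 8·688·45.0/(π·6.6³) = 247680/903.2 = 274.23 MPa
τ_max = K·τ₀ = 1.2191 × 274.23 = 334.31 MPa

334 MPa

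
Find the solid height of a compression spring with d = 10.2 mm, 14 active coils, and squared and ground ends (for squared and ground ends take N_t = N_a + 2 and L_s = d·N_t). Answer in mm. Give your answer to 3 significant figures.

163 mm

squared and ground ends: N_t = N_a + 2 = 14 + 2 = 16
L_s = d·N_t = 10.2 × 16 = 163.2 mm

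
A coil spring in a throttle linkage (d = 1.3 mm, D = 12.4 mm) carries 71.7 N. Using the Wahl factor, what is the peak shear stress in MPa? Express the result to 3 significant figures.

1190 MPa

Spring index C = D/d = 12.4/1.3 = 9.5385
K_W = (4C−1)/(4C−4) + 0.615/C = 37.154/34.154 + 0.0645 = 1.1523
τ₀ = 8FD/(πd³) = 8·71.7·12.4/(π·1.3³) = 7112.64/6.9021 = 1030.5 MPa
τ_max = K·τ₀ = 1.1523 × 1030.5 = 1187.5 MPa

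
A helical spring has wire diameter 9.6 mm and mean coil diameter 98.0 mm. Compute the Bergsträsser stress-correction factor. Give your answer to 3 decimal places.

1.132

C = D/d = 98.0/9.6 = 10.2083
K_B = (4C+2)/(4C−3) = 42.833/37.833 = 1.1322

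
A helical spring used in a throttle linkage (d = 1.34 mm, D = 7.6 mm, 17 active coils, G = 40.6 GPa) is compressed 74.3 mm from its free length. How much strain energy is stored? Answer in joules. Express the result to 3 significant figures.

k = Gd⁴/(8D³N_a) = (40.6×10³)(1.34⁴)/(8·7.6³·17) = 2.1926 N/mm
U = ½kδ² = 0.5 × 2.1926 × 74.3² = 6052.2 N·mm = 6.0522 J

6.05 J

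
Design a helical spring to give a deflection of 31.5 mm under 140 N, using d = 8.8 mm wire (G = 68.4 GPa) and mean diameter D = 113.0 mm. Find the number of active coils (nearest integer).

8

Required rate k = F/δ = 140/31.5 = 4.4444 N/mm
N_a = Gd⁴/(8D³k) = (68.4×10³ × 8.8⁴)/(8 × 113.0³ × 4.4444)
    = 4.10192e+08 / 5.1303e+07 = 7.995 → 8 coils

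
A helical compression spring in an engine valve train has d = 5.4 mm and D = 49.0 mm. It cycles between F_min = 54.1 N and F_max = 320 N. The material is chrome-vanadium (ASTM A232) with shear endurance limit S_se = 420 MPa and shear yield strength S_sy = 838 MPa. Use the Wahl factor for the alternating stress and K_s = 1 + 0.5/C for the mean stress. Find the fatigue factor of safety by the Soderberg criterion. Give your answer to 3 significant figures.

C = D/d = 49.0/5.4 = 9.0741; K_W = (4C−1)/(4C−4)+0.615/C = 1.1607; K_s = 1+0.5/C = 1.0551
F_a = (F_max−F_min)/2 = 132.95 N; F_m = (F_max+F_min)/2 = 187.05 N
τ_a = K_W·8F_aD/(πd³) = 1.1607 × 105.35 = 122.28 MPa
τ_m = K_s·8F_mD/(πd³) = 1.0551 × 148.22 = 156.39 MPa
Soderberg: 1/n_f = τ_a/S_se + τ_m/S_sy = 122.28/420 + 156.39/838 = 0.29114 + 0.18662 = 0.47776
n_f = 1/0.47776 = 2.093

2.09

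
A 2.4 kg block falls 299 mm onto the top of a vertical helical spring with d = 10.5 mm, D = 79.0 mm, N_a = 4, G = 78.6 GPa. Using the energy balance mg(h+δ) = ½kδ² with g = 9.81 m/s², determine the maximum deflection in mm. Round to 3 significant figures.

k = Gd⁴/(8D³N_a) = (78.6×10³)(10.5⁴)/(8·79.0³·4) = 60.555 N/mm
W = mg = 2.4 × 9.81 = 23.544 N
½kδ² − Wδ − Wh = 0 → δ = (W + √(W² + 2kWh))/k
δ = (23.544 + √(554.32 + 852570))/60.555 = (23.544 + 923.65)/60.555 = 15.642 mm

15.6 mm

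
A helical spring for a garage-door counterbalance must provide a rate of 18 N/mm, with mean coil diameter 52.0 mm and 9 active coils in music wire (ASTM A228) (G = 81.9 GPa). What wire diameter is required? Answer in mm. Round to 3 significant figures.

6.87 mm

d = (8D³N_a·k / G)^(1/4) = (8·52.0³·9·18 / (81.9×10³))^0.25
  = (2225)^0.25 = 6.8680 mm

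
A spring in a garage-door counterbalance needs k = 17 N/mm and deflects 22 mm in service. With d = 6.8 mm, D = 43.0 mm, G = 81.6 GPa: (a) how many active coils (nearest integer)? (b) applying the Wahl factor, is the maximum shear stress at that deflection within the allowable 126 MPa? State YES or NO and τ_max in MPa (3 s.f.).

N_a = Gd⁴/(8D³k) = (81.6×10³)(6.8⁴)/(8·43.0³·17) = 16.14 → N_a = 16
Actual rate k = Gd⁴/(8D³·16) = 17.144 N/mm
Working load F = kδ = 17.144·22 = 377.17 N
C = 43.0/6.8 = 6.3235; K_W = (4C−1)/(4C−4)+0.615/C = 1.2381
τ_max = K_W·8FD/(πd³) = 1.2381·131.35 = 162.62 MPa
τ_max > 126 MPa → exceeds allowable

(a) 16 coils; (b) NO, τ_max = 163 MPa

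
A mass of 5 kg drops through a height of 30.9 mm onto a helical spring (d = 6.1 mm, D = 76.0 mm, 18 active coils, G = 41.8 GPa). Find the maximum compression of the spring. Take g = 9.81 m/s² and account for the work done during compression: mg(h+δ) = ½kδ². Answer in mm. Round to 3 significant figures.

k = Gd⁴/(8D³N_a) = (41.8×10³)(6.1⁴)/(8·76.0³·18) = 0.91557 N/mm
W = mg = 5 × 9.81 = 49.05 N
½kδ² − Wδ − Wh = 0 → δ = (W + √(W² + 2kWh))/k
δ = (49.05 + √(2405.9 + 2775.36))/0.91557 = (49.05 + 71.981)/0.91557 = 132.19 mm

132 mm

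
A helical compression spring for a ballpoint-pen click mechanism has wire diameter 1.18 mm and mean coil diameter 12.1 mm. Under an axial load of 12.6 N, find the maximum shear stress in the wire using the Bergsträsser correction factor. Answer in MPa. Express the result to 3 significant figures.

Spring index C = D/d = 12.1/1.18 = 10.2542
K_B = (4C+2)/(4C−3) = 43.017/38.017 = 1.1315
τ₀ = 8FD/(πd³) = 8·12.6·12.1/(π·1.18³) = 1219.68/5.1617 = 236.29 MPa
τ_max = K·τ₀ = 1.1315 × 236.29 = 267.37 MPa

267 MPa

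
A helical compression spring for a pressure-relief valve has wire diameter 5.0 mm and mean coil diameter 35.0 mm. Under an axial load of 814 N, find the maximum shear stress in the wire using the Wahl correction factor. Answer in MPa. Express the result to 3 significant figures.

704 MPa

Spring index C = D/d = 35.0/5.0 = 7.0000
K_W = (4C−1)/(4C−4) + 0.615/C = 27.000/24.000 + 0.0879 = 1.2129
τ₀ = 8FD/(πd³) = 8·814·35.0/(π·5.0³) = 227920/392.7 = 580.39 MPa
τ_max = K·τ₀ = 1.2129 × 580.39 = 703.93 MPa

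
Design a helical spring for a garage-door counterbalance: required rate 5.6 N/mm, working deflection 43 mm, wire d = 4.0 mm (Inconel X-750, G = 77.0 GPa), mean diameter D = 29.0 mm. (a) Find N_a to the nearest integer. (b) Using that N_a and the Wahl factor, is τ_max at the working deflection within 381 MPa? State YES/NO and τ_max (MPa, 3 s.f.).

N_a = Gd⁴/(8D³k) = (77.0×10³)(4.0⁴)/(8·29.0³·5.6) = 18.04 → N_a = 18
Actual rate k = Gd⁴/(8D³·18) = 5.6127 N/mm
Working load F = kδ = 5.6127·43 = 241.35 N
C = 29.0/4.0 = 7.2500; K_W = (4C−1)/(4C−4)+0.615/C = 1.2048
τ_max = K_W·8FD/(πd³) = 1.2048·278.48 = 335.53 MPa
τ_max ≤ 381 MPa → acceptable

(a) 18 coils; (b) YES, τ_max = 336 MPa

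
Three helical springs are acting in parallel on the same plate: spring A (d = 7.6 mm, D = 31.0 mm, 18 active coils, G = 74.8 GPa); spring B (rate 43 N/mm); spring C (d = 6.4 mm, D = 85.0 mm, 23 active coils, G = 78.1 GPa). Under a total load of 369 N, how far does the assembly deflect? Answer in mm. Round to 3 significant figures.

k_A = Gd⁴/(8D³N_a) = (74.8×10³)(7.6⁴)/(8·31.0³·18) = 58.171 N/mm
k_C = Gd⁴/(8D³N_a) = (78.1×10³)(6.4⁴)/(8·85.0³·23) = 1.1596 N/mm
Parallel: k_eq = 58.171 + 43 + 1.1596 = 102.33 N/mm
δ = F/k_eq = 369/102.33 = 3.606 mm

3.61 mm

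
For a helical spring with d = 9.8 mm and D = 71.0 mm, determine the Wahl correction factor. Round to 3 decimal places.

1.205

C = D/d = 71.0/9.8 = 7.2449
K_W = (4C−1)/(4C−4) + 0.615/C = 27.980/24.980 + 0.0849 = 1.2050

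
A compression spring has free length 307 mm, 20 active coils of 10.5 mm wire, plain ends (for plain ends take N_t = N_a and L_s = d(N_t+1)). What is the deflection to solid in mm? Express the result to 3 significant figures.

86.5 mm

N_t = 20; L_s = 10.5·21 = 220.5 mm
δ_solid = L₀ − L_s = 307 − 220.5 = 86.5 mm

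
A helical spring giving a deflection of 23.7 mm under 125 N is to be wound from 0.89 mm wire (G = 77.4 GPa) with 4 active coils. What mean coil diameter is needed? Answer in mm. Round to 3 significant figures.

6.60 mm

Required rate k = F/δ = 125/23.7 = 5.2743 N/mm
D = (Gd⁴/(8N_a·k))^(1/3) = (77.4×10³·0.89⁴/(8·4·5.2743))^(1/3)
  = (287.733)^(1/3) = 6.6018 mm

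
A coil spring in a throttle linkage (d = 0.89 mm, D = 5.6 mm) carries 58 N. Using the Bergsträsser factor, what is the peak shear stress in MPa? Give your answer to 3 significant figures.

Spring index C = D/d = 5.6/0.89 = 6.2921
K_B = (4C+2)/(4C−3) = 27.169/22.169 = 1.2255
τ₀ = 8FD/(πd³) = 8·58·5.6/(π·0.89³) = 2598.4/2.2147 = 1173.2 MPa
τ_max = K·τ₀ = 1.2255 × 1173.2 = 1437.9 MPa

1440 MPa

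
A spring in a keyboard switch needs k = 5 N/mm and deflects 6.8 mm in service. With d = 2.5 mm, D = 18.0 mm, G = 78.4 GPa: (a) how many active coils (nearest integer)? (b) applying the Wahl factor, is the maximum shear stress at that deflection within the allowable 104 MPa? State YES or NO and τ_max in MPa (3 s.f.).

(a) 13 coils; (b) NO, τ_max = 122 MPa

N_a = Gd⁴/(8D³k) = (78.4×10³)(2.5⁴)/(8·18.0³·5) = 13.13 → N_a = 13
Actual rate k = Gd⁴/(8D³·13) = 5.0492 N/mm
Working load F = kδ = 5.0492·6.8 = 34.335 N
C = 18.0/2.5 = 7.2000; K_W = (4C−1)/(4C−4)+0.615/C = 1.2064
τ_max = K_W·8FD/(πd³) = 1.2064·100.72 = 121.51 MPa
τ_max > 104 MPa → exceeds allowable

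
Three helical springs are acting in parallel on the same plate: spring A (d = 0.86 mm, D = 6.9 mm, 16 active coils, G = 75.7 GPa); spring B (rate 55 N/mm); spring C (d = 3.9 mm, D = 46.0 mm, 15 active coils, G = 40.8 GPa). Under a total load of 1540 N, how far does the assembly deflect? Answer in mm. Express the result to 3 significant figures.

k_A = Gd⁴/(8D³N_a) = (75.7×10³)(0.86⁴)/(8·6.9³·16) = 0.98476 N/mm
k_C = Gd⁴/(8D³N_a) = (40.8×10³)(3.9⁴)/(8·46.0³·15) = 0.8081 N/mm
Parallel: k_eq = 0.98476 + 55 + 0.8081 = 56.793 N/mm
δ = F/k_eq = 1540/56.793 = 27.116 mm

27.1 mm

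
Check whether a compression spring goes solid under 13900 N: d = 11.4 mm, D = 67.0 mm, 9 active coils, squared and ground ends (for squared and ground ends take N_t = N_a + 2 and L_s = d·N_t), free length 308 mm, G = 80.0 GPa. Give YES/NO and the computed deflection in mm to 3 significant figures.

YES, δ = 223 mm

k = Gd⁴/(8D³N_a) = (80.0×10³)(11.4⁴)/(8·67.0³·9) = 62.395 N/mm
N_t = 11; L_s = 11.4·11 = 125.4 mm; δ_solid = L₀ − L_s = 308 − 125.4 = 182.6 mm
δ = F/k = 13900/62.395 = 222.77 mm
δ ≥ δ_solid → spring goes solid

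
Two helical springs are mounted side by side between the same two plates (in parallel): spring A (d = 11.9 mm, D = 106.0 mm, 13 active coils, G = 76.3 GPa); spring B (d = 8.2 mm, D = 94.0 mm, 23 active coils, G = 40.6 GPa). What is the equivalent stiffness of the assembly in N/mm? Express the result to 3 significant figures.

k_A = Gd⁴/(8D³N_a) = (76.3×10³)(11.9⁴)/(8·106.0³·13) = 12.353 N/mm
k_B = Gd⁴/(8D³N_a) = (40.6×10³)(8.2⁴)/(8·94.0³·23) = 1.2011 N/mm
Parallel: k_eq = 12.353 + 1.2011 = 13.554 N/mm

13.6 N/mm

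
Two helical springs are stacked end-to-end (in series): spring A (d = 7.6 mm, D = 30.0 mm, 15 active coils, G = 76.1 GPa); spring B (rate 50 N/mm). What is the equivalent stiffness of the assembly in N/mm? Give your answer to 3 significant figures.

30.5 N/mm

k_A = Gd⁴/(8D³N_a) = (76.1×10³)(7.6⁴)/(8·30.0³·15) = 78.36 N/mm
Series: 1/k_eq = 1/78.36 + 1/50 = 0.032762; k_eq = 30.524 N/mm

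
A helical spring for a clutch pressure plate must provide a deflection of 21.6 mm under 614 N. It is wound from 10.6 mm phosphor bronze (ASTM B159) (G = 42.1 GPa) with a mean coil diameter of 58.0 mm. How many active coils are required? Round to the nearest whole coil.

12

Required rate k = F/δ = 614/21.6 = 28.426 N/mm
N_a = Gd⁴/(8D³k) = (42.1×10³ × 10.6⁴)/(8 × 58.0³ × 28.426)
    = 5.31503e+08 / 4.43699e+07 = 11.98 → 12 coils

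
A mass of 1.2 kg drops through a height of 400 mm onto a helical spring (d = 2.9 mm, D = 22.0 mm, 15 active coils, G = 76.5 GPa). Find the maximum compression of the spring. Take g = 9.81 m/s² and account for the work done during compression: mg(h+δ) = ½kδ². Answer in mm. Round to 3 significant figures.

k = Gd⁴/(8D³N_a) = (76.5×10³)(2.9⁴)/(8·22.0³·15) = 4.2345 N/mm
W = mg = 1.2 × 9.81 = 11.772 N
½kδ² − Wδ − Wh = 0 → δ = (W + √(W² + 2kWh))/k
δ = (11.772 + √(138.58 + 39879))/4.2345 = (11.772 + 200.04)/4.2345 = 50.021 mm

50.0 mm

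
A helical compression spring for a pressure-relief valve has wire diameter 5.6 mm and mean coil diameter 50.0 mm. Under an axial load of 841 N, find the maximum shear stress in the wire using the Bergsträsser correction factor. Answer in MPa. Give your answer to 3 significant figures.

Spring index C = D/d = 50.0/5.6 = 8.9286
K_B = (4C+2)/(4C−3) = 37.714/32.714 = 1.1528
τ₀ = 8FD/(πd³) = 8·841·50.0/(π·5.6³) = 336400/551.71 = 609.74 MPa
τ_max = K·τ₀ = 1.1528 × 609.74 = 702.93 MPa

703 MPa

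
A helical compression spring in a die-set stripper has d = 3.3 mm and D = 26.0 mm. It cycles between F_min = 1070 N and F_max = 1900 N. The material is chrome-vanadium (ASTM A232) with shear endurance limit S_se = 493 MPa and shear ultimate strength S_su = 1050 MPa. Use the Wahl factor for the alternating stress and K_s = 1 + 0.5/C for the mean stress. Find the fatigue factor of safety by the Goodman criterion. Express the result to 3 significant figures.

C = D/d = 26.0/3.3 = 7.8788; K_W = (4C−1)/(4C−4)+0.615/C = 1.1871; K_s = 1+0.5/C = 1.0635
F_a = (F_max−F_min)/2 = 415 N; F_m = (F_max+F_min)/2 = 1485 N
τ_a = K_W·8F_aD/(πd³) = 1.1871 × 764.57 = 907.62 MPa
τ_m = K_s·8F_mD/(πd³) = 1.0635 × 2735.9 = 2909.5 MPa
Goodman: 1/n_f = τ_a/S_se + τ_m/S_su = 907.62/493 + 2909.5/1050 = 1.84101 + 2.77096 = 4.612
n_f = 1/4.612 = 0.2168

0.217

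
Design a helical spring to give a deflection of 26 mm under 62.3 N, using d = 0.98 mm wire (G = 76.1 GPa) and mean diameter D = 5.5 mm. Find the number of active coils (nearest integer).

Required rate k = F/δ = 62.3/26 = 2.3962 N/mm
N_a = Gd⁴/(8D³k) = (76.1×10³ × 0.98⁴)/(8 × 5.5³ × 2.3962)
    = 70192.2 / 3189.28 = 22.01 → 22 coils

22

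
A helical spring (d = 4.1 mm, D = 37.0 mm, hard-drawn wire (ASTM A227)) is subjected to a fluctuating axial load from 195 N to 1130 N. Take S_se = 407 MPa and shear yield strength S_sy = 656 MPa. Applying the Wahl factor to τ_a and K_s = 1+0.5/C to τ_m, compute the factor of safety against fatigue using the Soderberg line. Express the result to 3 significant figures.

0.305

C = D/d = 37.0/4.1 = 9.0244; K_W = (4C−1)/(4C−4)+0.615/C = 1.1616; K_s = 1+0.5/C = 1.0554
F_a = (F_max−F_min)/2 = 467.5 N; F_m = (F_max+F_min)/2 = 662.5 N
τ_a = K_W·8F_aD/(πd³) = 1.1616 × 639.1 = 742.39 MPa
τ_m = K_s·8F_mD/(πd³) = 1.0554 × 905.68 = 955.86 MPa
Soderberg: 1/n_f = τ_a/S_se + τ_m/S_sy = 742.39/407 + 955.86/656 = 1.82406 + 1.45711 = 3.2812
n_f = 1/3.2812 = 0.3048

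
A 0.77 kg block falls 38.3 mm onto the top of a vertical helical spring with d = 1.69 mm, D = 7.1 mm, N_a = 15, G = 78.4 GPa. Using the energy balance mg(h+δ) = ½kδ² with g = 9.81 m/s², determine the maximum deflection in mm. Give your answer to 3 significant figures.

6.76 mm

k = Gd⁴/(8D³N_a) = (78.4×10³)(1.69⁴)/(8·7.1³·15) = 14.89 N/mm
W = mg = 0.77 × 9.81 = 7.5537 N
½kδ² − Wδ − Wh = 0 → δ = (W + √(W² + 2kWh))/k
δ = (7.5537 + √(57.058 + 8615.79))/14.89 = (7.5537 + 93.128)/14.89 = 6.7615 mm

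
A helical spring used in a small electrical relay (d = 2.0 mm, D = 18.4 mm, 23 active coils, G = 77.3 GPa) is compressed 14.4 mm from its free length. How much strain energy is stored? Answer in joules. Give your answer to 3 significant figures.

k = Gd⁴/(8D³N_a) = (77.3×10³)(2.0⁴)/(8·18.4³·23) = 1.079 N/mm
U = ½kδ² = 0.5 × 1.079 × 14.4² = 111.87 N·mm = 0.11187 J

0.112 J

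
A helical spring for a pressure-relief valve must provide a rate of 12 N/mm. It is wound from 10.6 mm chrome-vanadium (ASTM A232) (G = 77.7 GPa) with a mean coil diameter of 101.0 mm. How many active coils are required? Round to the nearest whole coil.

N_a = Gd⁴/(8D³k) = (77.7×10³ × 10.6⁴)/(8 × 101.0³ × 12)
    = 9.80945e+08 / 9.89089e+07 = 9.918 → 10 coils

10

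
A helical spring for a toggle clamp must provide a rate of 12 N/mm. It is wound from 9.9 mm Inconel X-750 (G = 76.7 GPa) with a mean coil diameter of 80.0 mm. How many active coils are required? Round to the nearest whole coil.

15

N_a = Gd⁴/(8D³k) = (76.7×10³ × 9.9⁴)/(8 × 80.0³ × 12)
    = 7.36777e+08 / 4.9152e+07 = 14.99 → 15 coils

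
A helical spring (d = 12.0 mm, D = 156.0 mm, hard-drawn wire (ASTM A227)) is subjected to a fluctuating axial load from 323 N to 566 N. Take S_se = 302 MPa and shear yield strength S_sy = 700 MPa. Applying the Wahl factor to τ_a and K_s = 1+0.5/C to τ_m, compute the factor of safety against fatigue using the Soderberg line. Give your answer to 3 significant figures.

3.93

C = D/d = 156.0/12.0 = 13.0000; K_W = (4C−1)/(4C−4)+0.615/C = 1.1098; K_s = 1+0.5/C = 1.0385
F_a = (F_max−F_min)/2 = 121.5 N; F_m = (F_max+F_min)/2 = 444.5 N
τ_a = K_W·8F_aD/(πd³) = 1.1098 × 27.932 = 30.999 MPa
τ_m = K_s·8F_mD/(πd³) = 1.0385 × 102.19 = 106.12 MPa
Soderberg: 1/n_f = τ_a/S_se + τ_m/S_sy = 30.999/302 + 106.12/700 = 0.10265 + 0.15160 = 0.25424
n_f = 1/0.25424 = 3.933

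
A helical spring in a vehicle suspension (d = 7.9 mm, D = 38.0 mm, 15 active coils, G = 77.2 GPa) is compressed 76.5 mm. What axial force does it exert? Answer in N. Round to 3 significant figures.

3490 N

k = Gd⁴/(8D³N_a) = (77.2×10³)(7.9⁴)/(8·38.0³·15) = 45.666 N/mm
F = k·δ = 45.666 × 76.5 = 3493.5 N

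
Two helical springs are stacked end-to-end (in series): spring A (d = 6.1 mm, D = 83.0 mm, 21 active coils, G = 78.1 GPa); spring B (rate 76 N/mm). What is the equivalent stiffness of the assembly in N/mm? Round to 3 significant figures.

1.11 N/mm

k_A = Gd⁴/(8D³N_a) = (78.1×10³)(6.1⁴)/(8·83.0³·21) = 1.1257 N/mm
Series: 1/k_eq = 1/1.1257 + 1/76 = 0.90149; k_eq = 1.1093 N/mm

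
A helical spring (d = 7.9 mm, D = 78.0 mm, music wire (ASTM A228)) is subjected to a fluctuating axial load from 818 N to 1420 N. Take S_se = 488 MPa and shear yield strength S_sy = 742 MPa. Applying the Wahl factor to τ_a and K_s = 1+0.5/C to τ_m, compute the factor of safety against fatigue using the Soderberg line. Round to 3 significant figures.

C = D/d = 78.0/7.9 = 9.8734; K_W = (4C−1)/(4C−4)+0.615/C = 1.1468; K_s = 1+0.5/C = 1.0506
F_a = (F_max−F_min)/2 = 301 N; F_m = (F_max+F_min)/2 = 1119 N
τ_a = K_W·8F_aD/(πd³) = 1.1468 × 121.26 = 139.06 MPa
τ_m = K_s·8F_mD/(πd³) = 1.0506 × 450.8 = 473.63 MPa
Soderberg: 1/n_f = τ_a/S_se + τ_m/S_sy = 139.06/488 + 473.63/742 = 0.28497 + 0.63831 = 0.92328
n_f = 1/0.92328 = 1.083

1.08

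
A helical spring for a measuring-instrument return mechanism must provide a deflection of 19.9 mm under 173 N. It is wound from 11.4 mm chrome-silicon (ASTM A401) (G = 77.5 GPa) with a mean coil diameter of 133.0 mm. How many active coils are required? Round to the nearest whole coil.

Required rate k = F/δ = 173/19.9 = 8.6935 N/mm
N_a = Gd⁴/(8D³k) = (77.5×10³ × 11.4⁴)/(8 × 133.0³ × 8.6935)
    = 1.30894e+09 / 1.63621e+08 = 8 → 8 coils

8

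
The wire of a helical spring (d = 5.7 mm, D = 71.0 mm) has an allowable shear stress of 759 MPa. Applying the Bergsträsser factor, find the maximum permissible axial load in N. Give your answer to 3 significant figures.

C = D/d = 71.0/5.7 = 12.4561
K_B = (4C+2)/(4C−3) = 51.825/46.825 = 1.1068
τ_max = K·8FD/(πd³) → F_max = τ_allow·πd³/(8DK)
F_max = 759·π·5.7³/(8·71.0·1.1068) = 4.4159e+05/628.65 = 702.43 N

702 N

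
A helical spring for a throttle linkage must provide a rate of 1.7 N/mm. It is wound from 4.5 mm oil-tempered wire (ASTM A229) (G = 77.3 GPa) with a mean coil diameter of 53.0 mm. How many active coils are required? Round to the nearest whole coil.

N_a = Gd⁴/(8D³k) = (77.3×10³ × 4.5⁴)/(8 × 53.0³ × 1.7)
    = 3.16978e+07 / 2.02473e+06 = 15.66 → 16 coils

16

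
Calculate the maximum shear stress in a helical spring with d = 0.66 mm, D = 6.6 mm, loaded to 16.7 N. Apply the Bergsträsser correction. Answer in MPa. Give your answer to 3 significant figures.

Spring index C = D/d = 6.6/0.66 = 10.0000
K_B = (4C+2)/(4C−3) = 42.000/37.000 = 1.1351
τ₀ = 8FD/(πd³) = 8·16.7·6.6/(π·0.66³) = 881.76/0.9032 = 976.27 MPa
τ_max = K·τ₀ = 1.1351 × 976.27 = 1108.2 MPa

1110 MPa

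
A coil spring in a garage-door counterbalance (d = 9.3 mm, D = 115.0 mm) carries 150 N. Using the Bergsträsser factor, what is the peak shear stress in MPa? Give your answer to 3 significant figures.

Spring index C = D/d = 115.0/9.3 = 12.3656
K_B = (4C+2)/(4C−3) = 51.462/46.462 = 1.1076
τ₀ = 8FD/(πd³) = 8·150·115.0/(π·9.3³) = 138000/2527 = 54.611 MPa
τ_max = K·τ₀ = 1.1076 × 54.611 = 60.488 MPa

60.5 MPa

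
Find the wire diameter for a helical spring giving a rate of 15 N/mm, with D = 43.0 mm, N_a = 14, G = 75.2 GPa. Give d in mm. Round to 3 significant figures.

d = (8D³N_a·k / G)^(1/4) = (8·43.0³·14·15 / (75.2×10³))^0.25
  = (1776.2)^0.25 = 6.4919 mm

6.49 mm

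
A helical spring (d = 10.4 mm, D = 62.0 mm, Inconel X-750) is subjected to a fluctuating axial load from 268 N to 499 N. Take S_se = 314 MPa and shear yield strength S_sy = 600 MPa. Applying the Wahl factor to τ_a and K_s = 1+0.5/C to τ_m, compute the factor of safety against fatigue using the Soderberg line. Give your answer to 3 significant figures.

C = D/d = 62.0/10.4 = 5.9615; K_W = (4C−1)/(4C−4)+0.615/C = 1.2543; K_s = 1+0.5/C = 1.0839
F_a = (F_max−F_min)/2 = 115.5 N; F_m = (F_max+F_min)/2 = 383.5 N
τ_a = K_W·8F_aD/(πd³) = 1.2543 × 16.211 = 20.334 MPa
τ_m = K_s·8F_mD/(πd³) = 1.0839 × 53.827 = 58.341 MPa
Soderberg: 1/n_f = τ_a/S_se + τ_m/S_sy = 20.334/314 + 58.341/600 = 0.06476 + 0.09724 = 0.16199
n_f = 1/0.16199 = 6.173

6.17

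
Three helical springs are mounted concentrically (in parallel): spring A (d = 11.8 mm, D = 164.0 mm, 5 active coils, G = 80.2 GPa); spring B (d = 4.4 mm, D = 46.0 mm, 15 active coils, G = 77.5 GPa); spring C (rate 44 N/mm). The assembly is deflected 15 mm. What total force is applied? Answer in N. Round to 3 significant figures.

k_A = Gd⁴/(8D³N_a) = (80.2×10³)(11.8⁴)/(8·164.0³·5) = 8.8127 N/mm
k_B = Gd⁴/(8D³N_a) = (77.5×10³)(4.4⁴)/(8·46.0³·15) = 2.4869 N/mm
Parallel: k_eq = 8.8127 + 2.4869 + 44 = 55.3 N/mm
F = k_eq·δ = 55.3·15 = 829.49 N

829 N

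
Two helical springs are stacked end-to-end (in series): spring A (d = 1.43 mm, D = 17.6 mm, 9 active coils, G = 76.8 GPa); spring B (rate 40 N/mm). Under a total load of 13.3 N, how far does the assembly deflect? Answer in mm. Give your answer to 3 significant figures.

16.6 mm

k_A = Gd⁴/(8D³N_a) = (76.8×10³)(1.43⁴)/(8·17.6³·9) = 0.81815 N/mm
Series: 1/k_eq = 1/0.81815 + 1/40 = 1.2473; k_eq = 0.80175 N/mm
δ = F/k_eq = 13.3/0.80175 = 16.589 mm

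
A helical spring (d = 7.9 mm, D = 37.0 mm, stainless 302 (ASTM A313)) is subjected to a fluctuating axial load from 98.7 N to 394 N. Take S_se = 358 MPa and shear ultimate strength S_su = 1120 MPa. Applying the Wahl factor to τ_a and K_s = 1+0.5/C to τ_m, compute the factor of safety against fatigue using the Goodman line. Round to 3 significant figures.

C = D/d = 37.0/7.9 = 4.6835; K_W = (4C−1)/(4C−4)+0.615/C = 1.3349; K_s = 1+0.5/C = 1.1068
F_a = (F_max−F_min)/2 = 147.65 N; F_m = (F_max+F_min)/2 = 246.35 N
τ_a = K_W·8F_aD/(πd³) = 1.3349 × 28.216 = 37.666 MPa
τ_m = K_s·8F_mD/(πd³) = 1.1068 × 47.077 = 52.103 MPa
Goodman: 1/n_f = τ_a/S_se + τ_m/S_su = 37.666/358 + 52.103/1120 = 0.10521 + 0.04652 = 0.15173
n_f = 1/0.15173 = 6.591

6.59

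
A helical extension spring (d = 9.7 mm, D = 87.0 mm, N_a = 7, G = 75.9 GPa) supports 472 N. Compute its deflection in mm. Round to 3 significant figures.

25.9 mm

k = Gd⁴/(8D³N_a) = (75.9×10³)(9.7⁴)/(8·87.0³·7) = 18.221 N/mm
δ = F/k = 472 / 18.221 = 25.904 mm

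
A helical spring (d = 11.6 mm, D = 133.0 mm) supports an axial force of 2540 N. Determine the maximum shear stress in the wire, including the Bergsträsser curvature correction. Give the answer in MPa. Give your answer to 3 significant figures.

615 MPa

Spring index C = D/d = 133.0/11.6 = 11.4655
K_B = (4C+2)/(4C−3) = 47.862/42.862 = 1.1167
τ₀ = 8FD/(πd³) = 8·2540·133.0/(π·11.6³) = 2.70256e+06/4903.7 = 551.13 MPa
τ_max = K·τ₀ = 1.1167 × 551.13 = 615.42 MPa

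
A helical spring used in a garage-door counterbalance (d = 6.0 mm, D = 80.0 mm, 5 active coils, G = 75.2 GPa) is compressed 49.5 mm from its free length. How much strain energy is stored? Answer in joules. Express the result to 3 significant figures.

k = Gd⁴/(8D³N_a) = (75.2×10³)(6.0⁴)/(8·80.0³·5) = 4.7588 N/mm
U = ½kδ² = 0.5 × 4.7588 × 49.5² = 5830.1 N·mm = 5.8301 J

5.83 J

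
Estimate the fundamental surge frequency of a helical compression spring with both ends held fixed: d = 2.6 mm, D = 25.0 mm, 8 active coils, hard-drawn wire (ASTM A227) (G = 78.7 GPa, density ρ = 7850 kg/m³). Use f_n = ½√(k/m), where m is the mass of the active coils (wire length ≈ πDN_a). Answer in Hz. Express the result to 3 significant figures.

k = Gd⁴/(8D³N_a) = (78.7×10³)(2.6⁴)/(8·25.0³·8) = 3.5964 N/mm = 3596.4 N/m
Wire length L = πDN_a = π·25.0·8 = 628.32 mm
m = ρ·(πd²/4)·L = 7850 × 5.3093×10⁻⁶ m² × 0.62832 m = 0.026187 kg
f_n = ½√(k/m) = 0.5·√(3596.4/0.026187) = 0.5·√(1.3734e+05) = 185.29 Hz

185 Hz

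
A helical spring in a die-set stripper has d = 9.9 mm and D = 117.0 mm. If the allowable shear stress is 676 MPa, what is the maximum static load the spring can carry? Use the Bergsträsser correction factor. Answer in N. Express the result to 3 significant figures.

1980 N

C = D/d = 117.0/9.9 = 11.8182
K_B = (4C+2)/(4C−3) = 49.273/44.273 = 1.1129
τ_max = K·8FD/(πd³) → F_max = τ_allow·πd³/(8DK)
F_max = 676·π·9.9³/(8·117.0·1.1129) = 2.0606e+06/1041.7 = 1978.1 N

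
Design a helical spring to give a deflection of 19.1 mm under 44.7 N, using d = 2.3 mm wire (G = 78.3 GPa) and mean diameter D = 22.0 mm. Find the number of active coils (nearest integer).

Required rate k = F/δ = 44.7/19.1 = 2.3403 N/mm
N_a = Gd⁴/(8D³k) = (78.3×10³ × 2.3⁴)/(8 × 22.0³ × 2.3403)
    = 2.19116e+06 / 199357 = 10.99 → 11 coils

11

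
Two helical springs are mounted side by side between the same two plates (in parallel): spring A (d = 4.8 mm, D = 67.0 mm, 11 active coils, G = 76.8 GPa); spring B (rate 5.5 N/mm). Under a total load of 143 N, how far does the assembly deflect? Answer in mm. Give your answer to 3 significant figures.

k_A = Gd⁴/(8D³N_a) = (76.8×10³)(4.8⁴)/(8·67.0³·11) = 1.5403 N/mm
Parallel: k_eq = 1.5403 + 5.5 = 7.0403 N/mm
δ = F/k_eq = 143/7.0403 = 20.311 mm

20.3 mm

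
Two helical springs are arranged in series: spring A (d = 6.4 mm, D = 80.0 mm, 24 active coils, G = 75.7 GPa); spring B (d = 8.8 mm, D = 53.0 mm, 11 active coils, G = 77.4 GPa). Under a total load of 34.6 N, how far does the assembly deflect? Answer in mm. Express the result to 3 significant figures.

k_A = Gd⁴/(8D³N_a) = (75.7×10³)(6.4⁴)/(8·80.0³·24) = 1.2919 N/mm
k_B = Gd⁴/(8D³N_a) = (77.4×10³)(8.8⁴)/(8·53.0³·11) = 35.429 N/mm
Series: 1/k_eq = 1/1.2919 + 1/35.429 = 0.80225; k_eq = 1.2465 N/mm
δ = F/k_eq = 34.6/1.2465 = 27.758 mm

27.8 mm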